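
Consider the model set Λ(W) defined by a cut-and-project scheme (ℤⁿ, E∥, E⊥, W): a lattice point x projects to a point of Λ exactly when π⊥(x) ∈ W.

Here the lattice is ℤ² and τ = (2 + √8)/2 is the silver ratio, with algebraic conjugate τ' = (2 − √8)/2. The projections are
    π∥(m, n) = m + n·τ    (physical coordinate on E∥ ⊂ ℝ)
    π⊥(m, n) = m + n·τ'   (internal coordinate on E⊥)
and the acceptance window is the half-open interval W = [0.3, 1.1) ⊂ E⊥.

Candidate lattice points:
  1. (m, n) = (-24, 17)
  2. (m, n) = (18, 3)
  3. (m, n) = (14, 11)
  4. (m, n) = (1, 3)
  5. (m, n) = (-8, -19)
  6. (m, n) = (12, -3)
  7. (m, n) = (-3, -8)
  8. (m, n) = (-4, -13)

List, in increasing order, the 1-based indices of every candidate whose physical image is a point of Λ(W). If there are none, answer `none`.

τ' = (2−√8)/2 ≈ -0.414214.
[1] lift (-24,17): star map gives -31.041631; window check 0.3 ≤ -31.041631 < 1.1 is false → out
[2] lift (18,3): star map gives 16.757359; window check 0.3 ≤ 16.757359 < 1.1 is false → out
[3] lift (14,11): star map gives 9.443651; window check 0.3 ≤ 9.443651 < 1.1 is false → out
[4] lift (1,3): star map gives -0.242641; window check 0.3 ≤ -0.242641 < 1.1 is false → out
[5] lift (-8,-19): star map gives -0.129942; window check 0.3 ≤ -0.129942 < 1.1 is false → out
[6] lift (12,-3): star map gives 13.242641; window check 0.3 ≤ 13.242641 < 1.1 is false → out
[7] lift (-3,-8): star map gives 0.313708; window check 0.3 ≤ 0.313708 < 1.1 is true → IN Λ
[8] lift (-4,-13): star map gives 1.384776; window check 0.3 ≤ 1.384776 < 1.1 is false → out

7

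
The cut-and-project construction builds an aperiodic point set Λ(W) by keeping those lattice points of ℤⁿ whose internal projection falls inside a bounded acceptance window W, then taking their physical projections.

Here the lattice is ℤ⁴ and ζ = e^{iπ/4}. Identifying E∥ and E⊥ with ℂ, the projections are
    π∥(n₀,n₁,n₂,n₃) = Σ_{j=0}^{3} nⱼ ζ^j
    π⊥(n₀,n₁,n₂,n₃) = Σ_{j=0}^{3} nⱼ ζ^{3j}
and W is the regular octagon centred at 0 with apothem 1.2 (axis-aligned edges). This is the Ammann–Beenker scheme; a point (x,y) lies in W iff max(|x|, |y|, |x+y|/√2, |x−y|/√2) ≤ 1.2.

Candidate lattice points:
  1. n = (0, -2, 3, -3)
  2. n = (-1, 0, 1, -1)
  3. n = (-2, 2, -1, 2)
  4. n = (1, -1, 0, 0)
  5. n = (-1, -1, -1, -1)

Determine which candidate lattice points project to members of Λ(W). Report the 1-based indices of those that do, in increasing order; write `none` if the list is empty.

With ζ = e^{iπ/4} the internal vectors are ζ^0,ζ^3,ζ^6,ζ^9.
#1 (0, -2, 3, -3): internal (-0.70711, -6.53553); octagon support 6.53553 vs apothem 1.2 → ∉ W
#2 (-1, 0, 1, -1): internal (-1.70711, -1.70711); octagon support 2.41421 vs apothem 1.2 → ∉ W
#3 (-2, 2, -1, 2): internal (-2.00000, 3.82843); octagon support 4.12132 vs apothem 1.2 → ∉ W
#4 (1, -1, 0, 0): internal (1.70711, -0.70711); octagon support 1.70711 vs apothem 1.2 → ∉ W
#5 (-1, -1, -1, -1): internal (-1.00000, -0.41421); octagon support 1.00000 vs apothem 1.2 → ∈ W

5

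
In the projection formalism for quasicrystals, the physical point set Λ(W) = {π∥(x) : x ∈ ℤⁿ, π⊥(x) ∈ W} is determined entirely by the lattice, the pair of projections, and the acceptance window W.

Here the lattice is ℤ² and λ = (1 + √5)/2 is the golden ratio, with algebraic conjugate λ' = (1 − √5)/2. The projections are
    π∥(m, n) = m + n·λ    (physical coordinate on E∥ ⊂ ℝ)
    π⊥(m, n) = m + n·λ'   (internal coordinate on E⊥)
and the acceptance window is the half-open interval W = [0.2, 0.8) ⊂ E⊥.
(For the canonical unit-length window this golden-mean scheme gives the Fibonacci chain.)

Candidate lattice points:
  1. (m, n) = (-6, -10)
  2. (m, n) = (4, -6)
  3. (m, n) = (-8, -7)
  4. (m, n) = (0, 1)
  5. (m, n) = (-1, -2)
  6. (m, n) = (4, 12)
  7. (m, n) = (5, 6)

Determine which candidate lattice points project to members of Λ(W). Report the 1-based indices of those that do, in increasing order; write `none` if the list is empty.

Numerically λ ≈ 1.618034 and λ' = −1/λ ≈ -0.618034.
#1 (-6,-10): internal coord -6 + (-10)·λ' = +0.180340; +0.180340 ∉ [0.2, 0.8) → out
#2 (4,-6): internal coord 4 + (-6)·λ' = +7.708204; +7.708204 ∉ [0.2, 0.8) → out
#3 (-8,-7): internal coord -8 + (-7)·λ' = -3.673762; -3.673762 ∉ [0.2, 0.8) → out
#4 (0,1): internal coord 0 + (1)·λ' = -0.618034; -0.618034 ∉ [0.2, 0.8) → out
#5 (-1,-2): internal coord -1 + (-2)·λ' = +0.236068; +0.236068 ∈ [0.2, 0.8) → IN Λ
#6 (4,12): internal coord 4 + (12)·λ' = -3.416408; -3.416408 ∉ [0.2, 0.8) → out
#7 (5,6): internal coord 5 + (6)·λ' = +1.291796; +1.291796 ∉ [0.2, 0.8) → out

5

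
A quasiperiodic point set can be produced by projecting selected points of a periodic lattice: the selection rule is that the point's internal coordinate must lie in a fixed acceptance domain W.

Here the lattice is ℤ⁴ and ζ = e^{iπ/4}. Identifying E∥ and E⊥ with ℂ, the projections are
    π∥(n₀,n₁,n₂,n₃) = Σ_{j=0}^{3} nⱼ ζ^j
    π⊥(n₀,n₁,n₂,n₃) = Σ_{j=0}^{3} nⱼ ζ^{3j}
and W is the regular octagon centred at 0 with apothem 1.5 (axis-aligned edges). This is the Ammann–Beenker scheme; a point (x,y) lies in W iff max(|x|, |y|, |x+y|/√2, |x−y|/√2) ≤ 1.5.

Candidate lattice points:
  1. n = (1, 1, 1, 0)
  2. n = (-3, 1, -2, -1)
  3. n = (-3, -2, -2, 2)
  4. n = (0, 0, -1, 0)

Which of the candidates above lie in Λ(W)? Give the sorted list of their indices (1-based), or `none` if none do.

With ζ = e^{iπ/4} the internal vectors are ζ^0,ζ^3,ζ^6,ζ^9.
#1 (1, 1, 1, 0): internal (0.29289, -0.29289); octagon support 0.41421 vs apothem 1.5 → ∈ W
#2 (-3, 1, -2, -1): internal (-4.41421, 2.00000); octagon support 4.53553 vs apothem 1.5 → ∉ W
#3 (-3, -2, -2, 2): internal (-0.17157, 2.00000); octagon support 2.00000 vs apothem 1.5 → ∉ W
#4 (0, 0, -1, 0): internal (0.00000, 1.00000); octagon support 1.00000 vs apothem 1.5 → ∈ W

1, 4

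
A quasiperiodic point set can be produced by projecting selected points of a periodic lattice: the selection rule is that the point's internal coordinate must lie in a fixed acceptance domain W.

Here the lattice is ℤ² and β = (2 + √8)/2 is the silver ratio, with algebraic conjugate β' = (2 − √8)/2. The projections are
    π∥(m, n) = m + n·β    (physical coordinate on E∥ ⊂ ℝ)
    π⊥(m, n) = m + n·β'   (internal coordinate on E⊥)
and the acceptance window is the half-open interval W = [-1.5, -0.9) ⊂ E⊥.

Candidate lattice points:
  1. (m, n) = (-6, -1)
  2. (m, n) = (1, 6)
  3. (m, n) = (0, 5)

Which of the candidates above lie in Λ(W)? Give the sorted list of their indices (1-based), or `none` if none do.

2

β' = (2−√8)/2 ≈ -0.41421.
candidate 1: (m,n)=(-6,-1) → π∥ = -6-1·β ≈ -8.41421, π⊥ = -6-1·β' ≈ -5.58579 ∉ [-1.5, -0.9) ⇒ out
candidate 2: (m,n)=(1,6) → π∥ = 1+6·β ≈ 15.48528, π⊥ = 1+6·β' ≈ -1.48528 ∈ [-1.5, -0.9) ⇒ IN Λ
candidate 3: (m,n)=(0,5) → π∥ = 0+5·β ≈ 12.07107, π⊥ = 0+5·β' ≈ -2.07107 ∉ [-1.5, -0.9) ⇒ out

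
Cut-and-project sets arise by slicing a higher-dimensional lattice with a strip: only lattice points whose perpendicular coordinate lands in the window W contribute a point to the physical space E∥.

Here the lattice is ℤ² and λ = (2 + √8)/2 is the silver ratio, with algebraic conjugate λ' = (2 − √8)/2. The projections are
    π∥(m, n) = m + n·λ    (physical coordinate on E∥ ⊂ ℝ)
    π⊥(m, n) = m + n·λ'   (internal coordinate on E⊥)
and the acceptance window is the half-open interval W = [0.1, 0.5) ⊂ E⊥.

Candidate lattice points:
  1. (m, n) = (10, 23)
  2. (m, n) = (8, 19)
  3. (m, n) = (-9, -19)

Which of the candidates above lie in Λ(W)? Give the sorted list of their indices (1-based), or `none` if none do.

1, 2

λ' = (2−√8)/2 ≈ -0.414214.
candidate 1: (m,n)=(10,23) → π∥ = 10+23·λ ≈ 65.526912, π⊥ = 10+23·λ' ≈ 0.473088 ∈ [0.1, 0.5) ⇒ IN Λ
candidate 2: (m,n)=(8,19) → π∥ = 8+19·λ ≈ 53.870058, π⊥ = 8+19·λ' ≈ 0.129942 ∈ [0.1, 0.5) ⇒ IN Λ
candidate 3: (m,n)=(-9,-19) → π∥ = -9-19·λ ≈ -54.870058, π⊥ = -9-19·λ' ≈ -1.129942 ∉ [0.1, 0.5) ⇒ out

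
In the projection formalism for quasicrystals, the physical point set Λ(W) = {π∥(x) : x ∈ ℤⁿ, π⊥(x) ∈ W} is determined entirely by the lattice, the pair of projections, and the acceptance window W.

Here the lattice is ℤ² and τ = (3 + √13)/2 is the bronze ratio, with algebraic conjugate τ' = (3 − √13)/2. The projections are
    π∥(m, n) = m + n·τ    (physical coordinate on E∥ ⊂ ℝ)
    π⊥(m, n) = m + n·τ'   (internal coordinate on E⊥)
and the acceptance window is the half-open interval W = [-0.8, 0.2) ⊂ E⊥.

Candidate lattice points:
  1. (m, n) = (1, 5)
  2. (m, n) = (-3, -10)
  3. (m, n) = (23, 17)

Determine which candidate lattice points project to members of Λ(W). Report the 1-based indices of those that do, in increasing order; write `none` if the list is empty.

τ' = (3−√13)/2 ≈ -0.3028.
#1 (1,5): internal coord 1 + (5)·τ' = -0.5139; -0.5139 ∈ [-0.8, 0.2) → IN Λ
#2 (-3,-10): internal coord -3 + (-10)·τ' = +0.0278; +0.0278 ∈ [-0.8, 0.2) → IN Λ
#3 (23,17): internal coord 23 + (17)·τ' = +17.8528; +17.8528 ∉ [-0.8, 0.2) → out

1, 2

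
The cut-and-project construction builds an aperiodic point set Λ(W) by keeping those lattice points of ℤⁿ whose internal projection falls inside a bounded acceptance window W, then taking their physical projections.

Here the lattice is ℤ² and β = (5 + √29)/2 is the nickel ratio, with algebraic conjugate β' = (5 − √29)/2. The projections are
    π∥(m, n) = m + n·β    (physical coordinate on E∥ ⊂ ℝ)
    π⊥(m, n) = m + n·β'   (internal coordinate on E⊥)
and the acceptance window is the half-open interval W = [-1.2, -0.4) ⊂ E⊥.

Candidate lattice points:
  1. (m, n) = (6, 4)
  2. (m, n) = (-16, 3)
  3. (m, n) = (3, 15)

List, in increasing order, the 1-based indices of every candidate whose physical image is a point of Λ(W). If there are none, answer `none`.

none

Compute β' = (5−√29)/2 = -0.1926, so π⊥(m,n) = m -0.1926·n.
[1] lift (6,4): star map gives 5.2297; window check -1.2 ≤ 5.2297 < -0.4 is false → out
[2] lift (-16,3): star map gives -16.5777; window check -1.2 ≤ -16.5777 < -0.4 is false → out
[3] lift (3,15): star map gives 0.1113; window check -1.2 ≤ 0.1113 < -0.4 is false → out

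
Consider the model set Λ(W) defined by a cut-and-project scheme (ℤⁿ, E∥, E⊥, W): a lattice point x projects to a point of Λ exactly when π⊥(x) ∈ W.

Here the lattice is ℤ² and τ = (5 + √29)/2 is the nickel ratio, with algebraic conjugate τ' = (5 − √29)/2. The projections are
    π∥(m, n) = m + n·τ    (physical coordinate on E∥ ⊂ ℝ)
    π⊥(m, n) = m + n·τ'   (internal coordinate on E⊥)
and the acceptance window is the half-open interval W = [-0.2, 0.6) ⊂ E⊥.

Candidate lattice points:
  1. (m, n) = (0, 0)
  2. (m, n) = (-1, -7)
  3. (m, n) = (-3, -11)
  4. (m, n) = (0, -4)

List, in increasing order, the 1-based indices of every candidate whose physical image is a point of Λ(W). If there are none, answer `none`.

τ' = (5−√29)/2 ≈ -0.19258.
#1 (0,0): internal coord 0 + (0)·τ' = +0.00000; +0.00000 ∈ [-0.2, 0.6) → IN Λ
#2 (-1,-7): internal coord -1 + (-7)·τ' = +0.34808; +0.34808 ∈ [-0.2, 0.6) → IN Λ
#3 (-3,-11): internal coord -3 + (-11)·τ' = -0.88159; -0.88159 ∉ [-0.2, 0.6) → out
#4 (0,-4): internal coord 0 + (-4)·τ' = +0.77033; +0.77033 ∉ [-0.2, 0.6) → out

1, 2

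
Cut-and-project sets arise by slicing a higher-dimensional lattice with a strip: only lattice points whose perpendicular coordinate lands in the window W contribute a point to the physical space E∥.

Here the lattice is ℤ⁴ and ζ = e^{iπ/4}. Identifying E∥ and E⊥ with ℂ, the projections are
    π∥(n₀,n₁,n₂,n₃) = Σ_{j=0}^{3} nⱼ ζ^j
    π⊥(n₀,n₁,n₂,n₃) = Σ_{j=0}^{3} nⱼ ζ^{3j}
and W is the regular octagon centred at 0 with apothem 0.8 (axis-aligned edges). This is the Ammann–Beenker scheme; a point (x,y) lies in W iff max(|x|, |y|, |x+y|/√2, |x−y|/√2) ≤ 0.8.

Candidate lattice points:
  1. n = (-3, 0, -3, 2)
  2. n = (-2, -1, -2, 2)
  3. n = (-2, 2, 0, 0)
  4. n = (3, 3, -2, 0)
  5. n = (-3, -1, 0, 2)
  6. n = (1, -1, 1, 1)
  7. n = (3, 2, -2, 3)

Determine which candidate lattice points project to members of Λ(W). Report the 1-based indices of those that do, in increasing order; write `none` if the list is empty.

Internal map: ζ^{3j} for j=0..3 gives (1,0), (−√2/2,√2/2), (0,−1), (√2/2,√2/2).
#1 (-3, 0, -3, 2): internal (-1.58579, 4.41421); octagon support 4.41421 vs apothem 0.8 → ∉ W
#2 (-2, -1, -2, 2): internal (0.12132, 2.70711); octagon support 2.70711 vs apothem 0.8 → ∉ W
#3 (-2, 2, 0, 0): internal (-3.41421, 1.41421); octagon support 3.41421 vs apothem 0.8 → ∉ W
#4 (3, 3, -2, 0): internal (0.87868, 4.12132); octagon support 4.12132 vs apothem 0.8 → ∉ W
#5 (-3, -1, 0, 2): internal (-0.87868, 0.70711); octagon support 1.12132 vs apothem 0.8 → ∉ W
#6 (1, -1, 1, 1): internal (2.41421, -1.00000); octagon support 2.41421 vs apothem 0.8 → ∉ W
#7 (3, 2, -2, 3): internal (3.70711, 5.53553); octagon support 6.53553 vs apothem 0.8 → ∉ W

none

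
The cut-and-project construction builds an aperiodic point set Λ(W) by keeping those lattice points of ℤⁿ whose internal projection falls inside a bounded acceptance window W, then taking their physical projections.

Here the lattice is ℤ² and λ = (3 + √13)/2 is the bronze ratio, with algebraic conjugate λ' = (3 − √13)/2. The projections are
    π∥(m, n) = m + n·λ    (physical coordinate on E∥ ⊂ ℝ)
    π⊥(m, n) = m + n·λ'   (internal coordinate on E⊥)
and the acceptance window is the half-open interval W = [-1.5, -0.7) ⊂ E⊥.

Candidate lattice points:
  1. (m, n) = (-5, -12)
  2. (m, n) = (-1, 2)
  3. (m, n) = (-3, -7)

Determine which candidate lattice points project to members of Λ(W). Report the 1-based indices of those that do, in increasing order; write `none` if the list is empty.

1, 3

Compute λ' = (3−√13)/2 = -0.3028, so π⊥(m,n) = m -0.3028·n.
#1 (-5,-12): internal coord -5 + (-12)·λ' = -1.3667; -1.3667 ∈ [-1.5, -0.7) → IN Λ
#2 (-1,2): internal coord -1 + (2)·λ' = -1.6056; -1.6056 ∉ [-1.5, -0.7) → out
#3 (-3,-7): internal coord -3 + (-7)·λ' = -0.8806; -0.8806 ∈ [-1.5, -0.7) → IN Λ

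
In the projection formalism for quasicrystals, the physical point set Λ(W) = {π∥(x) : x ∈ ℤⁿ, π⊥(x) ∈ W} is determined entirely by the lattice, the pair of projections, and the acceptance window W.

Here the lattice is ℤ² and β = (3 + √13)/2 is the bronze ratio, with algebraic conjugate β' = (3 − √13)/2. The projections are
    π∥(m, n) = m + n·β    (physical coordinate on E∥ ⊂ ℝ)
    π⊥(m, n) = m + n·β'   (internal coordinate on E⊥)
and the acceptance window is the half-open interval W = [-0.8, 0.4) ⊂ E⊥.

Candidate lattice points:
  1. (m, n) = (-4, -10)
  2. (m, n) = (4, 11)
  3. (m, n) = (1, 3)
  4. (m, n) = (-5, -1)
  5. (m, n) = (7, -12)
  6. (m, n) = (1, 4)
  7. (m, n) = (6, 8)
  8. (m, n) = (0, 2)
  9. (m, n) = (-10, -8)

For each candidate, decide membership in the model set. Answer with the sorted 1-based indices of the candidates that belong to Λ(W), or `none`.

Numerically β ≈ 3.30278 and β' = −1/β ≈ -0.30278.
[1] lift (-4,-10): star map gives -0.97224; window check -0.8 ≤ -0.97224 < 0.4 is false → out
[2] lift (4,11): star map gives 0.66947; window check -0.8 ≤ 0.66947 < 0.4 is false → out
[3] lift (1,3): star map gives 0.09167; window check -0.8 ≤ 0.09167 < 0.4 is true → IN Λ
[4] lift (-5,-1): star map gives -4.69722; window check -0.8 ≤ -4.69722 < 0.4 is false → out
[5] lift (7,-12): star map gives 10.63331; window check -0.8 ≤ 10.63331 < 0.4 is false → out
[6] lift (1,4): star map gives -0.21110; window check -0.8 ≤ -0.21110 < 0.4 is true → IN Λ
[7] lift (6,8): star map gives 3.57779; window check -0.8 ≤ 3.57779 < 0.4 is false → out
[8] lift (0,2): star map gives -0.60555; window check -0.8 ≤ -0.60555 < 0.4 is true → IN Λ
[9] lift (-10,-8): star map gives -7.57779; window check -0.8 ≤ -7.57779 < 0.4 is false → out

3, 6, 8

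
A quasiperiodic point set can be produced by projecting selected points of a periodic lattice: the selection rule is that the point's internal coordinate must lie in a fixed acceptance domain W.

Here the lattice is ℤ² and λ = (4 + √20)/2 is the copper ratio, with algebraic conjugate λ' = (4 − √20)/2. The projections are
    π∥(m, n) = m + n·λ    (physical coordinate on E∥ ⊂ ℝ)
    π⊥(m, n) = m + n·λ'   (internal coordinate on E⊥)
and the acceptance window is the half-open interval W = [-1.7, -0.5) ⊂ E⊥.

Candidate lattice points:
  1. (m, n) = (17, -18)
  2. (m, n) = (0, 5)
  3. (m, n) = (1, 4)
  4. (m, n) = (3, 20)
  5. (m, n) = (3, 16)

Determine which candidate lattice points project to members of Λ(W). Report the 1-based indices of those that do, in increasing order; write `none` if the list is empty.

2, 5

λ' = (4−√20)/2 ≈ -0.236068.
#1 (17,-18): internal coord 17 + (-18)·λ' = +21.249224; +21.249224 ∉ [-1.7, -0.5) → out
#2 (0,5): internal coord 0 + (5)·λ' = -1.180340; -1.180340 ∈ [-1.7, -0.5) → IN Λ
#3 (1,4): internal coord 1 + (4)·λ' = +0.055728; +0.055728 ∉ [-1.7, -0.5) → out
#4 (3,20): internal coord 3 + (20)·λ' = -1.721360; -1.721360 ∉ [-1.7, -0.5) → out
#5 (3,16): internal coord 3 + (16)·λ' = -0.777088; -0.777088 ∈ [-1.7, -0.5) → IN Λ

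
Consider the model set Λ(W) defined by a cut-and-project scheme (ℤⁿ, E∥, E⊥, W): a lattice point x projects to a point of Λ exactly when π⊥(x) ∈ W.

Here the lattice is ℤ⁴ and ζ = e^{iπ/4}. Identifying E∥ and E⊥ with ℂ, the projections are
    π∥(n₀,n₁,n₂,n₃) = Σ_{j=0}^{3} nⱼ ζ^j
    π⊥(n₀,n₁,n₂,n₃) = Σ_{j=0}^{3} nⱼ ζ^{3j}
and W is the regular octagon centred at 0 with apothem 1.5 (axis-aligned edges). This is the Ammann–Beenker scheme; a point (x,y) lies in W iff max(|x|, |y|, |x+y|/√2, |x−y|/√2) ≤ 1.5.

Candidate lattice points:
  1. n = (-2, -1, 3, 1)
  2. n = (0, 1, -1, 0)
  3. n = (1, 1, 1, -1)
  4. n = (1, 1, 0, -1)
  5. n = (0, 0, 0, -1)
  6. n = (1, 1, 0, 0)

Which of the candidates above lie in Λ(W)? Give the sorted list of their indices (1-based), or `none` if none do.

With ζ = e^{iπ/4} the internal vectors are ζ^0,ζ^3,ζ^6,ζ^9.
candidate 1: n = (-2, -1, 3, 1) → π⊥ ≈ (-0.585786, -3.000000); max(|x|,|y|,|x±y|/√2) = 3.000000 > 1.5 ⇒ ∉ W
candidate 2: n = (0, 1, -1, 0) → π⊥ ≈ (-0.707107, +1.707107); max(|x|,|y|,|x±y|/√2) = 1.707107 > 1.5 ⇒ ∉ W
candidate 3: n = (1, 1, 1, -1) → π⊥ ≈ (-0.414214, -1.000000); max(|x|,|y|,|x±y|/√2) = 1.000000 ≤ 1.5 ⇒ ∈ W
candidate 4: n = (1, 1, 0, -1) → π⊥ ≈ (-0.414214, +0.000000); max(|x|,|y|,|x±y|/√2) = 0.414214 ≤ 1.5 ⇒ ∈ W
candidate 5: n = (0, 0, 0, -1) → π⊥ ≈ (-0.707107, -0.707107); max(|x|,|y|,|x±y|/√2) = 1.000000 ≤ 1.5 ⇒ ∈ W
candidate 6: n = (1, 1, 0, 0) → π⊥ ≈ (+0.292893, +0.707107); max(|x|,|y|,|x±y|/√2) = 0.707107 ≤ 1.5 ⇒ ∈ W

3, 4, 5, 6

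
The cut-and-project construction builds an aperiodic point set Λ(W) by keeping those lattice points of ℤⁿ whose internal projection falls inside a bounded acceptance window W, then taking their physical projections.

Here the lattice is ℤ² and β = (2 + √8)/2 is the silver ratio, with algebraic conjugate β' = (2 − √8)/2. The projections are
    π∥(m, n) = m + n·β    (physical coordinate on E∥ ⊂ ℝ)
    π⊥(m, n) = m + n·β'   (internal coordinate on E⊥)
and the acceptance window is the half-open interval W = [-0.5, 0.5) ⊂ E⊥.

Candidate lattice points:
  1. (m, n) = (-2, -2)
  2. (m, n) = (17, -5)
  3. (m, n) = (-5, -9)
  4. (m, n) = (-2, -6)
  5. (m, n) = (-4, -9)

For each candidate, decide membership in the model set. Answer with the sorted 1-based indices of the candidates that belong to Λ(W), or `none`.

β' = (2−√8)/2 ≈ -0.414214.
candidate 1: (m,n)=(-2,-2) → π∥ = -2-2·β ≈ -6.828427, π⊥ = -2-2·β' ≈ -1.171573 ∉ [-0.5, 0.5) ⇒ out
candidate 2: (m,n)=(17,-5) → π∥ = 17-5·β ≈ 4.928932, π⊥ = 17-5·β' ≈ 19.071068 ∉ [-0.5, 0.5) ⇒ out
candidate 3: (m,n)=(-5,-9) → π∥ = -5-9·β ≈ -26.727922, π⊥ = -5-9·β' ≈ -1.272078 ∉ [-0.5, 0.5) ⇒ out
candidate 4: (m,n)=(-2,-6) → π∥ = -2-6·β ≈ -16.485281, π⊥ = -2-6·β' ≈ 0.485281 ∈ [-0.5, 0.5) ⇒ IN Λ
candidate 5: (m,n)=(-4,-9) → π∥ = -4-9·β ≈ -25.727922, π⊥ = -4-9·β' ≈ -0.272078 ∈ [-0.5, 0.5) ⇒ IN Λ

4, 5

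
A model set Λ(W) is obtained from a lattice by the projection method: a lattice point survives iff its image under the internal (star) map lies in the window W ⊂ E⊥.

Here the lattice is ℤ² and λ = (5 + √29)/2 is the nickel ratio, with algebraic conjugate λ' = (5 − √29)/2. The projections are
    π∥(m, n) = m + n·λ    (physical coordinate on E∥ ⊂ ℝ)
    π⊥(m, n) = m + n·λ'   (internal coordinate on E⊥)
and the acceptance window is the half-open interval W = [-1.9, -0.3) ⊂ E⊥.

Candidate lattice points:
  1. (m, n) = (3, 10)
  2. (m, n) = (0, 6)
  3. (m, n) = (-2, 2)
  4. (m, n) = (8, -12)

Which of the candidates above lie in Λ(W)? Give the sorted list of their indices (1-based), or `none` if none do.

Compute λ' = (5−√29)/2 = -0.192582, so π⊥(m,n) = m -0.192582·n.
[1] lift (3,10): star map gives 1.074176; window check -1.9 ≤ 1.074176 < -0.3 is false → out
[2] lift (0,6): star map gives -1.155494; window check -1.9 ≤ -1.155494 < -0.3 is true → IN Λ
[3] lift (-2,2): star map gives -2.385165; window check -1.9 ≤ -2.385165 < -0.3 is false → out
[4] lift (8,-12): star map gives 10.310989; window check -1.9 ≤ 10.310989 < -0.3 is false → out

2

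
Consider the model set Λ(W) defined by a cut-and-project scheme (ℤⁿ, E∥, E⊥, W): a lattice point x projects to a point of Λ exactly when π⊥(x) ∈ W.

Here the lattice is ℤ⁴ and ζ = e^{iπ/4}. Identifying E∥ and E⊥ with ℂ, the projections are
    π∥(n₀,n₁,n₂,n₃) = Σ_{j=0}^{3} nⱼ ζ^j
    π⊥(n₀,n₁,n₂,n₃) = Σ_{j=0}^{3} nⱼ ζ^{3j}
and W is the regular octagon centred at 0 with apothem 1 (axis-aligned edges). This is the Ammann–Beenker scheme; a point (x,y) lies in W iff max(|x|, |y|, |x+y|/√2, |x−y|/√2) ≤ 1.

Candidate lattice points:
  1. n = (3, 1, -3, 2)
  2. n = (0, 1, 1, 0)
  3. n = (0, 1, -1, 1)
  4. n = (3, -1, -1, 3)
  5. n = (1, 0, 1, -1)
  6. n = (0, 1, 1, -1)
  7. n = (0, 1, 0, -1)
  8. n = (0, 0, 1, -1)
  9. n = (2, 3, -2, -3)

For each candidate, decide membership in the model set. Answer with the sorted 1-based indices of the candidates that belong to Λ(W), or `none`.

Internal map: ζ^{3j} for j=0..3 gives (1,0), (−√2/2,√2/2), (0,−1), (√2/2,√2/2).
candidate 1: n = (3, 1, -3, 2) → π⊥ ≈ (+3.707107, +5.121320); max(|x|,|y|,|x±y|/√2) = 6.242641 > 1 ⇒ ∉ W
candidate 2: n = (0, 1, 1, 0) → π⊥ ≈ (-0.707107, -0.292893); max(|x|,|y|,|x±y|/√2) = 0.707107 ≤ 1 ⇒ ∈ W
candidate 3: n = (0, 1, -1, 1) → π⊥ ≈ (+0.000000, +2.414214); max(|x|,|y|,|x±y|/√2) = 2.414214 > 1 ⇒ ∉ W
candidate 4: n = (3, -1, -1, 3) → π⊥ ≈ (+5.828427, +2.414214); max(|x|,|y|,|x±y|/√2) = 5.828427 > 1 ⇒ ∉ W
candidate 5: n = (1, 0, 1, -1) → π⊥ ≈ (+0.292893, -1.707107); max(|x|,|y|,|x±y|/√2) = 1.707107 > 1 ⇒ ∉ W
candidate 6: n = (0, 1, 1, -1) → π⊥ ≈ (-1.414214, -1.000000); max(|x|,|y|,|x±y|/√2) = 1.707107 > 1 ⇒ ∉ W
candidate 7: n = (0, 1, 0, -1) → π⊥ ≈ (-1.414214, +0.000000); max(|x|,|y|,|x±y|/√2) = 1.414214 > 1 ⇒ ∉ W
candidate 8: n = (0, 0, 1, -1) → π⊥ ≈ (-0.707107, -1.707107); max(|x|,|y|,|x±y|/√2) = 1.707107 > 1 ⇒ ∉ W
candidate 9: n = (2, 3, -2, -3) → π⊥ ≈ (-2.242641, +2.000000); max(|x|,|y|,|x±y|/√2) = 3.000000 > 1 ⇒ ∉ W

2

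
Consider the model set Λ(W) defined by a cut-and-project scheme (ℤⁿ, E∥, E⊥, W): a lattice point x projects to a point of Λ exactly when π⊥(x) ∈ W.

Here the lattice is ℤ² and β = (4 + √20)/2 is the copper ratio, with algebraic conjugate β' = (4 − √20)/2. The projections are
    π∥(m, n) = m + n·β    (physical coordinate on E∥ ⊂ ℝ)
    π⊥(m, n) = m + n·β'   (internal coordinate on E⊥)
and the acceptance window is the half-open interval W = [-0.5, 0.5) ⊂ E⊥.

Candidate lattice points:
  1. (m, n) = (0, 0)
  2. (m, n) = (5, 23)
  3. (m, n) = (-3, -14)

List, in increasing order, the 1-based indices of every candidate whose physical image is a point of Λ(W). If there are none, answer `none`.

1, 2, 3

β' = (4−√20)/2 ≈ -0.2361.
[1] lift (0,0): star map gives 0.0000; window check -0.5 ≤ 0.0000 < 0.5 is true → IN Λ
[2] lift (5,23): star map gives -0.4296; window check -0.5 ≤ -0.4296 < 0.5 is true → IN Λ
[3] lift (-3,-14): star map gives 0.3050; window check -0.5 ≤ 0.3050 < 0.5 is true → IN Λ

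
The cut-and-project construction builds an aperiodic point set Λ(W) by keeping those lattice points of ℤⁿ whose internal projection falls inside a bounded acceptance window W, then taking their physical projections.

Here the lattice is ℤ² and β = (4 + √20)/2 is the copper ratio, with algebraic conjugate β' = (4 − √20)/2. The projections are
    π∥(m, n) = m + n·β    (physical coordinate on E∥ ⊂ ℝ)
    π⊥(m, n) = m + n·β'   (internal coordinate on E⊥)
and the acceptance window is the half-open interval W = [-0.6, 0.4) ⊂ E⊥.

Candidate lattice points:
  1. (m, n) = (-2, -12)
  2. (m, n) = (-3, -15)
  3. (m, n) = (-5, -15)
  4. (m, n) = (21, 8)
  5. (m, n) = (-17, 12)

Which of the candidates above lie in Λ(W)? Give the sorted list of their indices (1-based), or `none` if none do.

Numerically β ≈ 4.236068 and β' = −1/β ≈ -0.236068.
[1] lift (-2,-12): star map gives 0.832816; window check -0.6 ≤ 0.832816 < 0.4 is false → out
[2] lift (-3,-15): star map gives 0.541020; window check -0.6 ≤ 0.541020 < 0.4 is false → out
[3] lift (-5,-15): star map gives -1.458980; window check -0.6 ≤ -1.458980 < 0.4 is false → out
[4] lift (21,8): star map gives 19.111456; window check -0.6 ≤ 19.111456 < 0.4 is false → out
[5] lift (-17,12): star map gives -19.832816; window check -0.6 ≤ -19.832816 < 0.4 is false → out

none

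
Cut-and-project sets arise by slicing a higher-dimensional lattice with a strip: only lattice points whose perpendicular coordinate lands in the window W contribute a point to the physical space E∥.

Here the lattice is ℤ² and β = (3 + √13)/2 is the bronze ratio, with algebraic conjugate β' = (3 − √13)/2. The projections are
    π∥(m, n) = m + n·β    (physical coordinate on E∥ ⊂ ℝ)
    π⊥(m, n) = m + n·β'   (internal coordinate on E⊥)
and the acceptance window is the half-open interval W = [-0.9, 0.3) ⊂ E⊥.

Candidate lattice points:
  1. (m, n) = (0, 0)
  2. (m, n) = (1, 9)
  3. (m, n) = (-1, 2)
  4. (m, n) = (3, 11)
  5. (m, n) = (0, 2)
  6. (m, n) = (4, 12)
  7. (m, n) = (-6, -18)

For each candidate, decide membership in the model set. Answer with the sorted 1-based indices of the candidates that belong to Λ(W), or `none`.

1, 4, 5, 7

β' = (3−√13)/2 ≈ -0.3028.
#1 (0,0): internal coord 0 + (0)·β' = +0.0000; +0.0000 ∈ [-0.9, 0.3) → IN Λ
#2 (1,9): internal coord 1 + (9)·β' = -1.7250; -1.7250 ∉ [-0.9, 0.3) → out
#3 (-1,2): internal coord -1 + (2)·β' = -1.6056; -1.6056 ∉ [-0.9, 0.3) → out
#4 (3,11): internal coord 3 + (11)·β' = -0.3305; -0.3305 ∈ [-0.9, 0.3) → IN Λ
#5 (0,2): internal coord 0 + (2)·β' = -0.6056; -0.6056 ∈ [-0.9, 0.3) → IN Λ
#6 (4,12): internal coord 4 + (12)·β' = +0.3667; +0.3667 ∉ [-0.9, 0.3) → out
#7 (-6,-18): internal coord -6 + (-18)·β' = -0.5500; -0.5500 ∈ [-0.9, 0.3) → IN Λ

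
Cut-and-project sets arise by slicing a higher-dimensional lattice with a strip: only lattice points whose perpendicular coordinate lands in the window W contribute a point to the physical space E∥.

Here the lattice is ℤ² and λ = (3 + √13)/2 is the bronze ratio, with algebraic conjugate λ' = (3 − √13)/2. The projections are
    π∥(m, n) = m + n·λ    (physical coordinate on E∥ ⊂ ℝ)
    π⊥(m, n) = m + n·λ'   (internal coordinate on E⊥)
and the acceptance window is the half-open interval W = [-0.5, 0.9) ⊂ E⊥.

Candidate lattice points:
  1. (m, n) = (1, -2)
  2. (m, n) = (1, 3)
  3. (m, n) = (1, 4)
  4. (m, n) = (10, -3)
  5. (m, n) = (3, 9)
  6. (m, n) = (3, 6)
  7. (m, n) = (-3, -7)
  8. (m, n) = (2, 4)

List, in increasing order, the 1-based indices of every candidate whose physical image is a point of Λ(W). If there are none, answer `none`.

Numerically λ ≈ 3.30278 and λ' = −1/λ ≈ -0.30278.
candidate 1: (m,n)=(1,-2) → π∥ = 1-2·λ ≈ -5.60555, π⊥ = 1-2·λ' ≈ 1.60555 ∉ [-0.5, 0.9) ⇒ out
candidate 2: (m,n)=(1,3) → π∥ = 1+3·λ ≈ 10.90833, π⊥ = 1+3·λ' ≈ 0.09167 ∈ [-0.5, 0.9) ⇒ IN Λ
candidate 3: (m,n)=(1,4) → π∥ = 1+4·λ ≈ 14.21110, π⊥ = 1+4·λ' ≈ -0.21110 ∈ [-0.5, 0.9) ⇒ IN Λ
candidate 4: (m,n)=(10,-3) → π∥ = 10-3·λ ≈ 0.09167, π⊥ = 10-3·λ' ≈ 10.90833 ∉ [-0.5, 0.9) ⇒ out
candidate 5: (m,n)=(3,9) → π∥ = 3+9·λ ≈ 32.72498, π⊥ = 3+9·λ' ≈ 0.27502 ∈ [-0.5, 0.9) ⇒ IN Λ
candidate 6: (m,n)=(3,6) → π∥ = 3+6·λ ≈ 22.81665, π⊥ = 3+6·λ' ≈ 1.18335 ∉ [-0.5, 0.9) ⇒ out
candidate 7: (m,n)=(-3,-7) → π∥ = -3-7·λ ≈ -26.11943, π⊥ = -3-7·λ' ≈ -0.88057 ∉ [-0.5, 0.9) ⇒ out
candidate 8: (m,n)=(2,4) → π∥ = 2+4·λ ≈ 15.21110, π⊥ = 2+4·λ' ≈ 0.78890 ∈ [-0.5, 0.9) ⇒ IN Λ

2, 3, 5, 8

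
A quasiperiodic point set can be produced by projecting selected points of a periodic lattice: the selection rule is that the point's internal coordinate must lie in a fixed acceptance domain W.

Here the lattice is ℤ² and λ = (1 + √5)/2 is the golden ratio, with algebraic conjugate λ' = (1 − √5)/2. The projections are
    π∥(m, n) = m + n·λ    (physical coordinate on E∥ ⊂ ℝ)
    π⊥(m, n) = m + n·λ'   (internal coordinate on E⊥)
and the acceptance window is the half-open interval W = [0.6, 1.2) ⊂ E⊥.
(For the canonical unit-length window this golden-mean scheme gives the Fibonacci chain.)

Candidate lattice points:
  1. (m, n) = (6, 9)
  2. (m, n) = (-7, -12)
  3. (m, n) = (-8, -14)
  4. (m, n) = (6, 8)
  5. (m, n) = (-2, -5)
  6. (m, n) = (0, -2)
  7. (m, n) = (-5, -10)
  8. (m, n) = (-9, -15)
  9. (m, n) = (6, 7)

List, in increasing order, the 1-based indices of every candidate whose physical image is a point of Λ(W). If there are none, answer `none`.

3, 4, 5, 7

λ' = (1−√5)/2 ≈ -0.6180.
#1 (6,9): internal coord 6 + (9)·λ' = +0.4377; +0.4377 ∉ [0.6, 1.2) → out
#2 (-7,-12): internal coord -7 + (-12)·λ' = +0.4164; +0.4164 ∉ [0.6, 1.2) → out
#3 (-8,-14): internal coord -8 + (-14)·λ' = +0.6525; +0.6525 ∈ [0.6, 1.2) → IN Λ
#4 (6,8): internal coord 6 + (8)·λ' = +1.0557; +1.0557 ∈ [0.6, 1.2) → IN Λ
#5 (-2,-5): internal coord -2 + (-5)·λ' = +1.0902; +1.0902 ∈ [0.6, 1.2) → IN Λ
#6 (0,-2): internal coord 0 + (-2)·λ' = +1.2361; +1.2361 ∉ [0.6, 1.2) → out
#7 (-5,-10): internal coord -5 + (-10)·λ' = +1.1803; +1.1803 ∈ [0.6, 1.2) → IN Λ
#8 (-9,-15): internal coord -9 + (-15)·λ' = +0.2705; +0.2705 ∉ [0.6, 1.2) → out
#9 (6,7): internal coord 6 + (7)·λ' = +1.6738; +1.6738 ∉ [0.6, 1.2) → out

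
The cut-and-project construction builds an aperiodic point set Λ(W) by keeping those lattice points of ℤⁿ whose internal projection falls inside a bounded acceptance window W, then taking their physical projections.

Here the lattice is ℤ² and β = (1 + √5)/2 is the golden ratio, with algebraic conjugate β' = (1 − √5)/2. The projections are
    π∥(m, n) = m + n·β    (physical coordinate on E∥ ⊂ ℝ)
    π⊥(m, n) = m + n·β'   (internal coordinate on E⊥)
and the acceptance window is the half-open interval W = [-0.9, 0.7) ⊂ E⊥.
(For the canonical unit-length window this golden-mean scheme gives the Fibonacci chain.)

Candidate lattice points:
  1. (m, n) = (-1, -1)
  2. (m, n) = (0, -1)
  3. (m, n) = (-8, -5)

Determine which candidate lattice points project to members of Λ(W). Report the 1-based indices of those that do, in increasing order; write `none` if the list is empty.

Compute β' = (1−√5)/2 = -0.61803, so π⊥(m,n) = m -0.61803·n.
#1 (-1,-1): internal coord -1 + (-1)·β' = -0.38197; -0.38197 ∈ [-0.9, 0.7) → IN Λ
#2 (0,-1): internal coord 0 + (-1)·β' = +0.61803; +0.61803 ∈ [-0.9, 0.7) → IN Λ
#3 (-8,-5): internal coord -8 + (-5)·β' = -4.90983; -4.90983 ∉ [-0.9, 0.7) → out

1, 2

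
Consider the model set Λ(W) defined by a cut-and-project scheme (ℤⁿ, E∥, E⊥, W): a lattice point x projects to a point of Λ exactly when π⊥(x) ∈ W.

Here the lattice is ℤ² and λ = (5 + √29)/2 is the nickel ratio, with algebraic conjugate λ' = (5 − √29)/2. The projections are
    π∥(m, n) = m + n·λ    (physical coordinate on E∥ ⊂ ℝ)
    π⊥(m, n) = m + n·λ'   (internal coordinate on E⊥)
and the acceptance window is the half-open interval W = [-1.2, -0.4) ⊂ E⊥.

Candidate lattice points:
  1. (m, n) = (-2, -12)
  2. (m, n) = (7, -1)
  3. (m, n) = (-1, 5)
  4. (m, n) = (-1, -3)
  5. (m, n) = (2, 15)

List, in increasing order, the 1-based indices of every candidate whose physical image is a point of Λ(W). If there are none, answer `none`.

Numerically λ ≈ 5.192582 and λ' = −1/λ ≈ -0.192582.
candidate 1: (m,n)=(-2,-12) → π∥ = -2-12·λ ≈ -64.310989, π⊥ = -2-12·λ' ≈ 0.310989 ∉ [-1.2, -0.4) ⇒ out
candidate 2: (m,n)=(7,-1) → π∥ = 7-1·λ ≈ 1.807418, π⊥ = 7-1·λ' ≈ 7.192582 ∉ [-1.2, -0.4) ⇒ out
candidate 3: (m,n)=(-1,5) → π∥ = -1+5·λ ≈ 24.962912, π⊥ = -1+5·λ' ≈ -1.962912 ∉ [-1.2, -0.4) ⇒ out
candidate 4: (m,n)=(-1,-3) → π∥ = -1-3·λ ≈ -16.577747, π⊥ = -1-3·λ' ≈ -0.422253 ∈ [-1.2, -0.4) ⇒ IN Λ
candidate 5: (m,n)=(2,15) → π∥ = 2+15·λ ≈ 79.888736, π⊥ = 2+15·λ' ≈ -0.888736 ∈ [-1.2, -0.4) ⇒ IN Λ

4, 5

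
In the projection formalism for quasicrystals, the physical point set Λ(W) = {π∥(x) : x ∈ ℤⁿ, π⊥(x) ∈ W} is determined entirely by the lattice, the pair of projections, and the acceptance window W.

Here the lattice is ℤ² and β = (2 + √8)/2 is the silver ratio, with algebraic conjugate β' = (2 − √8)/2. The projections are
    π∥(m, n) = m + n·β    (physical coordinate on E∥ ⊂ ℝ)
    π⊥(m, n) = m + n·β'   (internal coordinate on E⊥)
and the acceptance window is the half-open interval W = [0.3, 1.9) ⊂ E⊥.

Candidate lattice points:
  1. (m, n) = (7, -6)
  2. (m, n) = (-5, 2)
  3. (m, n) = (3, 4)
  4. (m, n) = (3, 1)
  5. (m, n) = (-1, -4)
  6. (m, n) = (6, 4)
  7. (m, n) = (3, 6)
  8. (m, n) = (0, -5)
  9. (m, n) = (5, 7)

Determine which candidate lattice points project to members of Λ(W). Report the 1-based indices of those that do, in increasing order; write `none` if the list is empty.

β' = (2−√8)/2 ≈ -0.41421.
candidate 1: (m,n)=(7,-6) → π∥ = 7-6·β ≈ -7.48528, π⊥ = 7-6·β' ≈ 9.48528 ∉ [0.3, 1.9) ⇒ out
candidate 2: (m,n)=(-5,2) → π∥ = -5+2·β ≈ -0.17157, π⊥ = -5+2·β' ≈ -5.82843 ∉ [0.3, 1.9) ⇒ out
candidate 3: (m,n)=(3,4) → π∥ = 3+4·β ≈ 12.65685, π⊥ = 3+4·β' ≈ 1.34315 ∈ [0.3, 1.9) ⇒ IN Λ
candidate 4: (m,n)=(3,1) → π∥ = 3+1·β ≈ 5.41421, π⊥ = 3+1·β' ≈ 2.58579 ∉ [0.3, 1.9) ⇒ out
candidate 5: (m,n)=(-1,-4) → π∥ = -1-4·β ≈ -10.65685, π⊥ = -1-4·β' ≈ 0.65685 ∈ [0.3, 1.9) ⇒ IN Λ
candidate 6: (m,n)=(6,4) → π∥ = 6+4·β ≈ 15.65685, π⊥ = 6+4·β' ≈ 4.34315 ∉ [0.3, 1.9) ⇒ out
candidate 7: (m,n)=(3,6) → π∥ = 3+6·β ≈ 17.48528, π⊥ = 3+6·β' ≈ 0.51472 ∈ [0.3, 1.9) ⇒ IN Λ
candidate 8: (m,n)=(0,-5) → π∥ = 0-5·β ≈ -12.07107, π⊥ = 0-5·β' ≈ 2.07107 ∉ [0.3, 1.9) ⇒ out
candidate 9: (m,n)=(5,7) → π∥ = 5+7·β ≈ 21.89949, π⊥ = 5+7·β' ≈ 2.10051 ∉ [0.3, 1.9) ⇒ out

3, 5, 7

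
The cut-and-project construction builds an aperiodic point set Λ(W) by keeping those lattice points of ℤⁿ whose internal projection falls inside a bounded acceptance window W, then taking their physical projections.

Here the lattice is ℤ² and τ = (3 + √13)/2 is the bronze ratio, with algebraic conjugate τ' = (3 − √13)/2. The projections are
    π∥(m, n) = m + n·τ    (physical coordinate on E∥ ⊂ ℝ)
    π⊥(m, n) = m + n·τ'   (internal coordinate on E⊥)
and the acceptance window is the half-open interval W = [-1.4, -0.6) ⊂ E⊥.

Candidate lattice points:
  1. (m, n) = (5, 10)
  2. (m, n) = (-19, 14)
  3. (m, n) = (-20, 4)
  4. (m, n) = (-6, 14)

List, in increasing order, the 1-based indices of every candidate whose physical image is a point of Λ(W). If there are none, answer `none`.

Numerically τ ≈ 3.302776 and τ' = −1/τ ≈ -0.302776.
#1 (5,10): internal coord 5 + (10)·τ' = +1.972244; +1.972244 ∉ [-1.4, -0.6) → out
#2 (-19,14): internal coord -19 + (14)·τ' = -23.238859; -23.238859 ∉ [-1.4, -0.6) → out
#3 (-20,4): internal coord -20 + (4)·τ' = -21.211103; -21.211103 ∉ [-1.4, -0.6) → out
#4 (-6,14): internal coord -6 + (14)·τ' = -10.238859; -10.238859 ∉ [-1.4, -0.6) → out

none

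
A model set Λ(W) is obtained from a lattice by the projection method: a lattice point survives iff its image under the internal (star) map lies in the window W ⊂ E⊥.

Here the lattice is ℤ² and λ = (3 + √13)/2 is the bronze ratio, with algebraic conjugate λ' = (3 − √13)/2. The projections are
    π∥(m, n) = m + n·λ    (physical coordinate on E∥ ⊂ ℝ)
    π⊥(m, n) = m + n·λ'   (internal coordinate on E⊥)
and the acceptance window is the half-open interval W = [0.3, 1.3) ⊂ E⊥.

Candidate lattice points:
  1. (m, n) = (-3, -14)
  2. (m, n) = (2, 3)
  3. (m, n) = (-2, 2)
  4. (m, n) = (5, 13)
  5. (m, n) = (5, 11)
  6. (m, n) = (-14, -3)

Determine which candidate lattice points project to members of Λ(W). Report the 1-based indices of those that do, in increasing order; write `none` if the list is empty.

λ' = (3−√13)/2 ≈ -0.3028.
#1 (-3,-14): internal coord -3 + (-14)·λ' = +1.2389; +1.2389 ∈ [0.3, 1.3) → IN Λ
#2 (2,3): internal coord 2 + (3)·λ' = +1.0917; +1.0917 ∈ [0.3, 1.3) → IN Λ
#3 (-2,2): internal coord -2 + (2)·λ' = -2.6056; -2.6056 ∉ [0.3, 1.3) → out
#4 (5,13): internal coord 5 + (13)·λ' = +1.0639; +1.0639 ∈ [0.3, 1.3) → IN Λ
#5 (5,11): internal coord 5 + (11)·λ' = +1.6695; +1.6695 ∉ [0.3, 1.3) → out
#6 (-14,-3): internal coord -14 + (-3)·λ' = -13.0917; -13.0917 ∉ [0.3, 1.3) → out

1, 2, 4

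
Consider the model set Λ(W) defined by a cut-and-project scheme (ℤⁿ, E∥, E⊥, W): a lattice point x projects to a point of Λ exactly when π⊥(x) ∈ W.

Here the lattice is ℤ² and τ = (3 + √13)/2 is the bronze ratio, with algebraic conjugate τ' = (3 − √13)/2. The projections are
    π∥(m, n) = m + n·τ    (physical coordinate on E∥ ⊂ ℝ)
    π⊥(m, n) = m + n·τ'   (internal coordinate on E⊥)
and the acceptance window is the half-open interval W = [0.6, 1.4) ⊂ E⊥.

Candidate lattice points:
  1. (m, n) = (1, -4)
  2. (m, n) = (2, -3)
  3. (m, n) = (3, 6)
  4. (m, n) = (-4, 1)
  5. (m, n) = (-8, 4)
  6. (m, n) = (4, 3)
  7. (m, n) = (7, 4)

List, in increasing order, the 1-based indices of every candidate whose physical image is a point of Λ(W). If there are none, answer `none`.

Compute τ' = (3−√13)/2 = -0.302776, so π⊥(m,n) = m -0.302776·n.
#1 (1,-4): internal coord 1 + (-4)·τ' = +2.211103; +2.211103 ∉ [0.6, 1.4) → out
#2 (2,-3): internal coord 2 + (-3)·τ' = +2.908327; +2.908327 ∉ [0.6, 1.4) → out
#3 (3,6): internal coord 3 + (6)·τ' = +1.183346; +1.183346 ∈ [0.6, 1.4) → IN Λ
#4 (-4,1): internal coord -4 + (1)·τ' = -4.302776; -4.302776 ∉ [0.6, 1.4) → out
#5 (-8,4): internal coord -8 + (4)·τ' = -9.211103; -9.211103 ∉ [0.6, 1.4) → out
#6 (4,3): internal coord 4 + (3)·τ' = +3.091673; +3.091673 ∉ [0.6, 1.4) → out
#7 (7,4): internal coord 7 + (4)·τ' = +5.788897; +5.788897 ∉ [0.6, 1.4) → out

3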